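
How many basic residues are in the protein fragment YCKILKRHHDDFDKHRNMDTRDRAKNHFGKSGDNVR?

The basic amino acids are Lys (K), Arg (R), and His (H).
Matching residues: K3, K6, R7, H8, H9, K14, H15, R16, R21, R23, K25, H27, K30, R36.

14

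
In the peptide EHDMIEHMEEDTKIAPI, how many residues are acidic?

Aspartate (D) and glutamate (E) have carboxylic-acid side chains and are the acidic amino acids.
Matching residues: E1, D3, E6, E9, E10, D11.

6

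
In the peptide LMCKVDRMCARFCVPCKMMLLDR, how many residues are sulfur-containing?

8

Only Cys (C) and Met (M) have a sulfur atom in the side chain.
Matching residues: M2, C3, M8, C9, C13, C16, M18, M19.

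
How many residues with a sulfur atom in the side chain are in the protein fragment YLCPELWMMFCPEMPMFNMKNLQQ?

The sulfur-bearing residues are cysteine (–SH) and methionine (–S–CH₃).
Matching residues: C3, M8, M9, C11, M14, M16, M19.

7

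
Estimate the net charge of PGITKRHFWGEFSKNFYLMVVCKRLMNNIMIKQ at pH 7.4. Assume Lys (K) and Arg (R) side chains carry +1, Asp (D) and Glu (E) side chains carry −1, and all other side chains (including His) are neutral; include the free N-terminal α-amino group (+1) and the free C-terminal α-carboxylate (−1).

Positive (K, R): K5, R6, K14, K23, R24, K32 → +6.
Negative (D, E): E11 → −1.
The N-terminus (+1) and C-terminus (−1) cancel.
Net charge = (+6) + (−1) = +5.

+5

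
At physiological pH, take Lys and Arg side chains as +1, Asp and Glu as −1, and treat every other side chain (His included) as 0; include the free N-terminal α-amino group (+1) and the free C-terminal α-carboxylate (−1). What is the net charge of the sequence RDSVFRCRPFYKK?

+4

Positive (K, R): R1, R6, R8, K12, K13 → +5.
Negative (D, E): D2 → −1.
The N-terminus (+1) and C-terminus (−1) cancel.
Net charge = (+5) + (−1) = +4.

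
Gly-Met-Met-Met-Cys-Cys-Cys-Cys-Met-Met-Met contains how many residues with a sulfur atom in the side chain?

The sulfur-bearing residues are cysteine (–SH) and methionine (–S–CH₃).
Matching residues: Met2, Met3, Met4, Cys5, Cys6, Cys7, Cys8, Met9, Met10, Met11.

10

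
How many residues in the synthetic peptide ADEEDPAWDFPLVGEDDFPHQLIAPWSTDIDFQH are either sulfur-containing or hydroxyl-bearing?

2

Sulfur-containing: C, M. Hydroxyl-bearing: S, T, Y.
Sulfur-containing residues here: none (0).
Hydroxyl-bearing residues here: S27, T28 (2).
The two groups share no amino acid, so total = 0 + 2 = 2.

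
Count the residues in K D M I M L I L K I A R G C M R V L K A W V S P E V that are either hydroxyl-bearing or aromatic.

Hydroxyl-bearing: S, T, Y. Aromatic: F, W, Y.
Hydroxyl-bearing residues here: S23 (1).
Aromatic residues here: W21 (1).
(Y belongs to both groups, but none appear in this sequence.) Total = 1 + 1 = 2.

2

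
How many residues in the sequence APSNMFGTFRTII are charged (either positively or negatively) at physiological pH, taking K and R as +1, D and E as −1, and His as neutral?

Charged side chains at pH ~7.4: K, R (positive); D, E (negative).
Matching residues: R10.

1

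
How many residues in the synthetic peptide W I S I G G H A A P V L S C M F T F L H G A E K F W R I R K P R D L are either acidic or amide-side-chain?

2

Acidic: D, E. Amide-side-chain: N, Q.
Acidic residues here: E23, D33 (2).
Amide-side-chain residues here: none (0).
The two groups share no amino acid, so total = 2 + 0 = 2.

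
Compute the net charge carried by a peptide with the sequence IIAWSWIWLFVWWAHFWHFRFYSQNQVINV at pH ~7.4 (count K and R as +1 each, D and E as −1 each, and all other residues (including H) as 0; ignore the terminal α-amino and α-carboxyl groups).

Positive (K, R): R20 → +1.
Negative (D, E): none → −0.
Net charge = (+1) + (−0) = +1.

+1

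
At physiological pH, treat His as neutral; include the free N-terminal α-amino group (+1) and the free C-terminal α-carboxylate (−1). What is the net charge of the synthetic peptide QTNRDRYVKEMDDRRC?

The side chains ionized at physiological pH are Lys/Arg (+1) and Asp/Glu (−1); with His treated as neutral, nothing else contributes.
Positive (K, R): R4, R6, K9, R14, R15 → +5.
Negative (D, E): D5, E10, D12, D13 → −4.
The N-terminus (+1) and C-terminus (−1) cancel.
Net charge = (+5) + (−4) = +1.

+1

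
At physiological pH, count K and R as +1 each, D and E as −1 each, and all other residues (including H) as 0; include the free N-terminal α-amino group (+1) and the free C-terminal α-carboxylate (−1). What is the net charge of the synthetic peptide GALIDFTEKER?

-1

Positive (K, R): K9, R11 → +2.
Negative (D, E): D5, E8, E10 → −3.
The N-terminus (+1) and C-terminus (−1) cancel.
Net charge = (+2) + (−3) = −1.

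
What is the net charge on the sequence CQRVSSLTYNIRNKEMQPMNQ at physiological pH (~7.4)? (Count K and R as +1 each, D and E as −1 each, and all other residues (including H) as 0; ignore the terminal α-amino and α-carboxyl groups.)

+2

Positive (K, R): R3, R12, K14 → +3.
Negative (D, E): E15 → −1.
Net charge = (+3) + (−1) = +2.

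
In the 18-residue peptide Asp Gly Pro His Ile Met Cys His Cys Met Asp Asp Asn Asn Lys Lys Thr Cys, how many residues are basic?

4

Lysine (K), arginine (R), and histidine (H) have basic, nitrogen-containing side chains.
Matching residues: His4, His8, Lys15, Lys16.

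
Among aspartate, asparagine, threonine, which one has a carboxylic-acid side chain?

aspartate

Aspartate (D) and glutamate (E) have carboxylic-acid side chains and are the acidic amino acids.
Of the listed options, only aspartate belongs to this group.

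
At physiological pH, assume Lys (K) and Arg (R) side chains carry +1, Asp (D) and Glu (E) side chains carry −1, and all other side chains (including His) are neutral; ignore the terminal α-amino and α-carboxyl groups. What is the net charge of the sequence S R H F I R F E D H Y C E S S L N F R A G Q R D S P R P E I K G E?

0

Positive (K, R): R2, R6, R19, R23, R27, K31 → +6.
Negative (D, E): E8, D9, E13, D24, E29, E33 → −6.
Net charge = (+6) + (−6) = 0.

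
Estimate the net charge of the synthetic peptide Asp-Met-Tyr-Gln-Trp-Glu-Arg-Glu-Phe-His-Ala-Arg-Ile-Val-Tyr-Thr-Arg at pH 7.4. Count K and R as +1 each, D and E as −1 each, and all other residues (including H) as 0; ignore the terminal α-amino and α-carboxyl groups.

0

Positive (K, R): Arg7, Arg12, Arg17 → +3.
Negative (D, E): Asp1, Glu6, Glu8 → −3.
Net charge = (+3) + (−3) = 0.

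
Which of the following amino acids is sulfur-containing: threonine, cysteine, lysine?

cysteine

Only Cys (C) and Met (M) have a sulfur atom in the side chain.
Of the listed options, only cysteine belongs to this group.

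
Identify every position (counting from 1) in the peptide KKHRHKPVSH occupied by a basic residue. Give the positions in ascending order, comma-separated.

Lysine (K), arginine (R), and histidine (H) have basic, nitrogen-containing side chains.
Matching residues: K1, K2, H3, R4, H5, K6, H10.

1, 2, 3, 4, 5, 6, 10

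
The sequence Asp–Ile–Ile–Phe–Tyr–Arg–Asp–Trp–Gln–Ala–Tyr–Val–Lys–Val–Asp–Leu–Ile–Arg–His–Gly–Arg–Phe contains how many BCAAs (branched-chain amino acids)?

Valine (V), leucine (L), and isoleucine (I) are the branched-chain amino acids.
Matching residues: Ile2, Ile3, Val12, Val14, Leu16, Ile17.

6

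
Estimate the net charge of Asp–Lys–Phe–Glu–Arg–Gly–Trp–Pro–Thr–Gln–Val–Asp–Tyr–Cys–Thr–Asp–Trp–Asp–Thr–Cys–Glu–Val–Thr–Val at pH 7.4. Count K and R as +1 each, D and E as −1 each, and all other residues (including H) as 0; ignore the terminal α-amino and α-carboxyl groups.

-4

Positive (K, R): Lys2, Arg5 → +2.
Negative (D, E): Asp1, Glu4, Asp12, Asp16, Asp18, Glu21 → −6.
Net charge = (+2) + (−6) = −4.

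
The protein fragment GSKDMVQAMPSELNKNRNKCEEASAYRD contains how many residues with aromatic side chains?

The aromatic amino acids are Phe (F, benzyl), Trp (W, indole), and Tyr (Y, phenol).
Matching residues: Y26.

1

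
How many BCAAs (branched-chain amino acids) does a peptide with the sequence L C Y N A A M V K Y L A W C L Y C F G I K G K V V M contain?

The BCAAs are Val, Leu, and Ile — aliphatic side chains with a branch point.
Matching residues: L1, V8, L11, L15, I20, V24, V25.

7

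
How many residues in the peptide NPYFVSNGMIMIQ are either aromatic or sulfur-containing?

Aromatic: F, W, Y. Sulfur-containing: C, M.
Aromatic residues here: Y3, F4 (2).
Sulfur-containing residues here: M9, M11 (2).
The two groups share no amino acid, so total = 2 + 2 = 4.

4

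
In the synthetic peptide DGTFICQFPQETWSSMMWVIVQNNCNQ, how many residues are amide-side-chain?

Asparagine (N) and glutamine (Q) have uncharged amide side chains.
Matching residues: Q7, Q10, Q22, N23, N24, N26, Q27.

7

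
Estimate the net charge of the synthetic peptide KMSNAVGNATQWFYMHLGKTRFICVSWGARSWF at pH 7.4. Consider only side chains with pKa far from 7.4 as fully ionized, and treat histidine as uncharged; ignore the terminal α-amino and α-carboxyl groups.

+4

Near pH 7.4, K and R contribute +1 each, D and E contribute −1 each, and every other side chain (His included, as stated) is uncharged.
Positive (K, R): K1, K19, R21, R30 → +4.
Negative (D, E): none → −0.
Net charge = (+4) + (−0) = +4.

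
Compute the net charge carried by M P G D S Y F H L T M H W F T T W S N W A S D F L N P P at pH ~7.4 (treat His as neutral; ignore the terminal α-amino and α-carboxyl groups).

-2

The side chains ionized at physiological pH are Lys/Arg (+1) and Asp/Glu (−1); with His treated as neutral, nothing else contributes.
Positive (K, R): none → +0.
Negative (D, E): D4, D23 → −2.
Net charge = (+0) + (−2) = −2.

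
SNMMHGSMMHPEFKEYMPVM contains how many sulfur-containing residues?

Only Cys (C) and Met (M) have a sulfur atom in the side chain.
Matching residues: M3, M4, M8, M9, M17, M20.

6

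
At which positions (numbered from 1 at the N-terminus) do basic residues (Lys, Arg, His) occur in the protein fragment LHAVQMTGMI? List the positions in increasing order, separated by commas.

2

Matching residues: H2.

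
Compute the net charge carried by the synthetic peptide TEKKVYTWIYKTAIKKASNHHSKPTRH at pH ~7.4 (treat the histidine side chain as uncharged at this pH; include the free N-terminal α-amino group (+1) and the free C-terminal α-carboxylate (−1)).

Near pH 7.4, K and R contribute +1 each, D and E contribute −1 each, and every other side chain (His included, as stated) is uncharged.
Positive (K, R): K3, K4, K11, K15, K16, K23, R26 → +7.
Negative (D, E): E2 → −1.
The N-terminus (+1) and C-terminus (−1) cancel.
Net charge = (+7) + (−1) = +6.

+6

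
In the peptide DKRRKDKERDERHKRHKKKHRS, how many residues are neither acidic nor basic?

Acidic: D, E. Basic: K, R, H. All other residues are neither.
Matching residues: S22.

1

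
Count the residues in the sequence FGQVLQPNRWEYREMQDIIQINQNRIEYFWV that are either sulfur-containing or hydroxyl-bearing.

Sulfur-containing: C, M. Hydroxyl-bearing: S, T, Y.
Sulfur-containing residues here: M15 (1).
Hydroxyl-bearing residues here: Y12, Y28 (2).
The two groups share no amino acid, so total = 1 + 2 = 3.

3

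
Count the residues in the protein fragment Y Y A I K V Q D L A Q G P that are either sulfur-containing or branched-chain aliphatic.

Sulfur-containing: C, M. Branched-chain aliphatic: I, L, V.
Sulfur-containing residues here: none (0).
Branched-chain aliphatic residues here: I4, V6, L9 (3).
The two groups share no amino acid, so total = 0 + 3 = 3.

3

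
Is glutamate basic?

Lysine (K), arginine (R), and histidine (H) have basic, nitrogen-containing side chains.
Glutamate is not in this group.

No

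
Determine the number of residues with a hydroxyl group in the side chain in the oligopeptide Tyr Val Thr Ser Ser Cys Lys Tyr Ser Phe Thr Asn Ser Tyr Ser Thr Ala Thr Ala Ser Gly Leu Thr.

14

The –OH-bearing residues are Ser, Thr (aliphatic alcohols), and Tyr (phenol).
Matching residues: Tyr1, Thr3, Ser4, Ser5, Tyr8, Ser9, Thr11, Ser13, Tyr14, Ser15, Thr16, Thr18, Ser20, Thr23.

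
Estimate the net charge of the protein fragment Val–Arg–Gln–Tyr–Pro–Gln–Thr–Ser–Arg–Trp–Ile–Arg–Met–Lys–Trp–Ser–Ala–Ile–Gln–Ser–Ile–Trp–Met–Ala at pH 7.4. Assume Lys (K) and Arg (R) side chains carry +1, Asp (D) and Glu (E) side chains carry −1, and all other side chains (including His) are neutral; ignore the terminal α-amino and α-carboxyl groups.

Positive (K, R): Arg2, Arg9, Arg12, Lys14 → +4.
Negative (D, E): none → −0.
Net charge = (+4) + (−0) = +4.

+4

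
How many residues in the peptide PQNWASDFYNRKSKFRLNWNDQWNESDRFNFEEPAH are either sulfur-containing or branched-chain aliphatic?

Sulfur-containing: C, M. Branched-chain aliphatic: I, L, V.
Sulfur-containing residues here: none (0).
Branched-chain aliphatic residues here: L17 (1).
The two groups share no amino acid, so total = 0 + 1 = 1.

1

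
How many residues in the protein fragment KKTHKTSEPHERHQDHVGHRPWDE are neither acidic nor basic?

9

Acidic: D, E. Basic: K, R, H. All other residues are neither.
Matching residues: T3, T6, S7, P9, Q14, V17, G18, P21, W22.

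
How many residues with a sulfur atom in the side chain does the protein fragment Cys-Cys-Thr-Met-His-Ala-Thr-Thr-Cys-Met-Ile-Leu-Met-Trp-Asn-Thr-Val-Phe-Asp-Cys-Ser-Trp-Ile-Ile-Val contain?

Only Cys (C) and Met (M) have a sulfur atom in the side chain.
Matching residues: Cys1, Cys2, Met4, Cys9, Met10, Met13, Cys20.

7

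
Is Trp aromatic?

The aromatic amino acids are Phe (F, benzyl), Trp (W, indole), and Tyr (Y, phenol).
Tryptophan is in this group.

Yes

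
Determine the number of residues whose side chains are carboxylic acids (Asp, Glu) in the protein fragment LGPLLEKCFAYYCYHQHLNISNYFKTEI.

Matching residues: E6, E27.

2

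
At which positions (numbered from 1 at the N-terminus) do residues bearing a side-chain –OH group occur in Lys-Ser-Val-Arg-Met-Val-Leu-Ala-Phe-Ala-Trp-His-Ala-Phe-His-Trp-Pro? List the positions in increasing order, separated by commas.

2

S, T, and Y are the three residues with a side-chain hydroxyl.
Matching residues: Ser2.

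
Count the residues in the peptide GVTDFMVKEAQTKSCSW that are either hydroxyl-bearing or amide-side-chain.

5

Hydroxyl-bearing: S, T, Y. Amide-side-chain: N, Q.
Hydroxyl-bearing residues here: T3, T12, S14, S16 (4).
Amide-side-chain residues here: Q11 (1).
The two groups share no amino acid, so total = 4 + 1 = 5.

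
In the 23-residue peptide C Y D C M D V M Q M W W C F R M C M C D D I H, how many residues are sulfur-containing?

Cysteine (C, thiol) and methionine (M, thioether) are the two sulfur-containing amino acids.
Matching residues: C1, C4, M5, M8, M10, C13, M16, C17, M18, C19.

10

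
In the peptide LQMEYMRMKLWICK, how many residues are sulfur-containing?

4

The sulfur-bearing residues are cysteine (–SH) and methionine (–S–CH₃).
Matching residues: M3, M6, M8, C13.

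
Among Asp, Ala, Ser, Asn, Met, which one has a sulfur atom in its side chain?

Cysteine (C, thiol) and methionine (M, thioether) are the two sulfur-containing amino acids.
Of the listed options, only Met belongs to this group.

Met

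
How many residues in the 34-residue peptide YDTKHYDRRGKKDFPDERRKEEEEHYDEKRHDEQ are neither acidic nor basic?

8

Acidic: D, E. Basic: K, R, H. All other residues are neither.
Matching residues: Y1, T3, Y6, G10, F14, P15, Y26, Q34.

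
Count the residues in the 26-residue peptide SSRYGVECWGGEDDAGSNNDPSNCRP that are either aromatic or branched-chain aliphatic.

Aromatic: F, W, Y. Branched-chain aliphatic: I, L, V.
Aromatic residues here: Y4, W9 (2).
Branched-chain aliphatic residues here: V6 (1).
The two groups share no amino acid, so total = 2 + 1 = 3.

3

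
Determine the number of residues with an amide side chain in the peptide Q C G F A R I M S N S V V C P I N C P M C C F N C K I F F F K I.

4

The amide-side-chain residues are Asn (N) and Gln (Q).
Matching residues: Q1, N10, N17, N24.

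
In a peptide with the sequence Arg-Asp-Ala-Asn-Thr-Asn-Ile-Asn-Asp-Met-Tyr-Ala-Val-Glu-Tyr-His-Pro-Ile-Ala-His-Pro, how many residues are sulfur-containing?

Cysteine (C, thiol) and methionine (M, thioether) are the two sulfur-containing amino acids.
Matching residues: Met10.

1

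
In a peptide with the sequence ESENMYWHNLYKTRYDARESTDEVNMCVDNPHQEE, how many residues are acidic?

Only D (aspartate) and E (glutamate) carry a side-chain carboxylic acid.
Matching residues: E1, E3, D16, E19, D22, E23, D29, E34, E35.

9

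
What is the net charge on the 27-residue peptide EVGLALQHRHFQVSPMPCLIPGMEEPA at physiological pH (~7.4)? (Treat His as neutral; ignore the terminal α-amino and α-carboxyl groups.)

Near pH 7.4, K and R contribute +1 each, D and E contribute −1 each, and every other side chain (His included, as stated) is uncharged.
Positive (K, R): R9 → +1.
Negative (D, E): E1, E24, E25 → −3.
Net charge = (+1) + (−3) = −2.

-2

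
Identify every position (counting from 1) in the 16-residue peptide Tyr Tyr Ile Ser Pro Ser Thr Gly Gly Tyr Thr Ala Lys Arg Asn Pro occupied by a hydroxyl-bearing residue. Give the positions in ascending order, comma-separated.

The –OH-bearing residues are Ser, Thr (aliphatic alcohols), and Tyr (phenol).
Matching residues: Tyr1, Tyr2, Ser4, Ser6, Thr7, Tyr10, Thr11.

1, 2, 4, 6, 7, 10, 11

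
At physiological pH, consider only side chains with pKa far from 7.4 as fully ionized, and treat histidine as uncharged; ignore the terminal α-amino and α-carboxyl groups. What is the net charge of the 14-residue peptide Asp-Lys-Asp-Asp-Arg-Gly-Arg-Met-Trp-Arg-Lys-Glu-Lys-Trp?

+2

Near pH 7.4, K and R contribute +1 each, D and E contribute −1 each, and every other side chain (His included, as stated) is uncharged.
Positive (K, R): Lys2, Arg5, Arg7, Arg10, Lys11, Lys13 → +6.
Negative (D, E): Asp1, Asp3, Asp4, Glu12 → −4.
Net charge = (+6) + (−4) = +2.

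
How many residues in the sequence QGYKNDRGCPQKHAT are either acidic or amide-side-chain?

4

Acidic: D, E. Amide-side-chain: N, Q.
Acidic residues here: D6 (1).
Amide-side-chain residues here: Q1, N5, Q11 (3).
The two groups share no amino acid, so total = 1 + 3 = 4.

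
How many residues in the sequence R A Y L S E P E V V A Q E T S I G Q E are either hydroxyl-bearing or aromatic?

4

Hydroxyl-bearing: S, T, Y. Aromatic: F, W, Y.
Hydroxyl-bearing residues here: Y3, S5, T14, S15 (4).
Aromatic residues here: Y3 (1).
Y is in both groups, so the 1 Y residue must not be double-counted.
Total = 4 + 1 − 1 = 4.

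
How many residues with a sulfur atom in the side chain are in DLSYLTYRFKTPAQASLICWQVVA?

Cysteine (C, thiol) and methionine (M, thioether) are the two sulfur-containing amino acids.
Matching residues: C19.

1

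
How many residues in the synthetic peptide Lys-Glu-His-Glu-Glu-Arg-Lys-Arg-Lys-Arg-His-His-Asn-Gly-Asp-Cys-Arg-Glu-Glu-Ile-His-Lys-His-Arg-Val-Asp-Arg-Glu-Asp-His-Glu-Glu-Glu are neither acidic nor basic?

5

Acidic: D, E. Basic: K, R, H. All other residues are neither.
Matching residues: Asn13, Gly14, Cys16, Ile20, Val25.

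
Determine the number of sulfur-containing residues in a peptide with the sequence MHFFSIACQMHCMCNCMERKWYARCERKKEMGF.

Cysteine (C, thiol) and methionine (M, thioether) are the two sulfur-containing amino acids.
Matching residues: M1, C8, M10, C12, M13, C14, C16, M17, C25, M31.

10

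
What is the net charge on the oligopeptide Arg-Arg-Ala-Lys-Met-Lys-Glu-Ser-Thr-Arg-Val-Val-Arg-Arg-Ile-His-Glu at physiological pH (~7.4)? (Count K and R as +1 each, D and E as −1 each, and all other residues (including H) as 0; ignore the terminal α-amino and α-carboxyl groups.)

Positive (K, R): Arg1, Arg2, Lys4, Lys6, Arg10, Arg13, Arg14 → +7.
Negative (D, E): Glu7, Glu17 → −2.
Net charge = (+7) + (−2) = +5.

+5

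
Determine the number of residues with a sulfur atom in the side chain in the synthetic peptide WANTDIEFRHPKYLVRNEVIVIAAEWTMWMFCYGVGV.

The sulfur-bearing residues are cysteine (–SH) and methionine (–S–CH₃).
Matching residues: M28, M30, C32.

3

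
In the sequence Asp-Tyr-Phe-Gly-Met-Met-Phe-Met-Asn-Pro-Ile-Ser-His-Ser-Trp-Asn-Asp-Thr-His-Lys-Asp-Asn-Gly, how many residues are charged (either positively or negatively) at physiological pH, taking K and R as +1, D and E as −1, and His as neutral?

4

Charged side chains at pH ~7.4: K, R (positive); D, E (negative).
Matching residues: Asp1, Asp17, Lys20, Asp21.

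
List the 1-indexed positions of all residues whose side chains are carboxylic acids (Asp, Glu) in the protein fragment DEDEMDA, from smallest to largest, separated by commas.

Matching residues: D1, E2, D3, E4, D6.

1, 2, 3, 4, 6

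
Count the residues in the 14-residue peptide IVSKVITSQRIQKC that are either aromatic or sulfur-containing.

Aromatic: F, W, Y. Sulfur-containing: C, M.
Aromatic residues here: none (0).
Sulfur-containing residues here: C14 (1).
The two groups share no amino acid, so total = 0 + 1 = 1.

1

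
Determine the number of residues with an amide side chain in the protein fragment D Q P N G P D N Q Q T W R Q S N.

The amide-side-chain residues are Asn (N) and Gln (Q).
Matching residues: Q2, N4, N8, Q9, Q10, Q14, N16.

7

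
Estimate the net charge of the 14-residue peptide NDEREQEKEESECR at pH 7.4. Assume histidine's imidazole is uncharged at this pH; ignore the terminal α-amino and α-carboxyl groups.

The side chains ionized at physiological pH are Lys/Arg (+1) and Asp/Glu (−1); with His treated as neutral, nothing else contributes.
Positive (K, R): R4, K8, R14 → +3.
Negative (D, E): D2, E3, E5, E7, E9, E10, E12 → −7.
Net charge = (+3) + (−7) = −4.

-4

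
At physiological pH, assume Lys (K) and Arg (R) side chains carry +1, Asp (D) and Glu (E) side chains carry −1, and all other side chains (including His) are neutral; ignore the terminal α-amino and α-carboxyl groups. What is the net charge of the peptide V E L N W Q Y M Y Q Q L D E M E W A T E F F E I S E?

-7

Positive (K, R): none → +0.
Negative (D, E): E2, D13, E14, E16, E20, E23, E26 → −7.
Net charge = (+0) + (−7) = −7.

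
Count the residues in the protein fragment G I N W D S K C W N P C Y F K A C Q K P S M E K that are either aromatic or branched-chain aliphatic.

Aromatic: F, W, Y. Branched-chain aliphatic: I, L, V.
Aromatic residues here: W4, W9, Y13, F14 (4).
Branched-chain aliphatic residues here: I2 (1).
The two groups share no amino acid, so total = 4 + 1 = 5.

5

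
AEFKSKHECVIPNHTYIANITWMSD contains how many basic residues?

4

The basic amino acids are Lys (K), Arg (R), and His (H).
Matching residues: K4, K6, H7, H14.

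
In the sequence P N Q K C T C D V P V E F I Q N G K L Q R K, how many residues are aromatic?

F, W, and Y each carry an aromatic ring on the side chain.
Matching residues: F13.

1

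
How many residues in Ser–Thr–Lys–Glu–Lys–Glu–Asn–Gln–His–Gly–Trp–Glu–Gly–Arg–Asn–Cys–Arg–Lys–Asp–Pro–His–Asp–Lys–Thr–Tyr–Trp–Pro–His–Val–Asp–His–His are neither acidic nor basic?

Acidic: D, E. Basic: K, R, H. All other residues are neither.
Matching residues: Ser1, Thr2, Asn7, Gln8, Gly10, Trp11, Gly13, Asn15, Cys16, Pro20, Thr24, Tyr25, Trp26, Pro27, Val29.

15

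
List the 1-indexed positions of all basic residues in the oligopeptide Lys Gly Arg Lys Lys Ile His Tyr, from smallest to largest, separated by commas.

1, 3, 4, 5, 7

Lysine (K), arginine (R), and histidine (H) have basic, nitrogen-containing side chains.
Matching residues: Lys1, Arg3, Lys4, Lys5, His7.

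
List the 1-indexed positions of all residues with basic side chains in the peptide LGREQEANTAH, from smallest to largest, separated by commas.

The basic amino acids are Lys (K), Arg (R), and His (H).
Matching residues: R3, H11.

3, 11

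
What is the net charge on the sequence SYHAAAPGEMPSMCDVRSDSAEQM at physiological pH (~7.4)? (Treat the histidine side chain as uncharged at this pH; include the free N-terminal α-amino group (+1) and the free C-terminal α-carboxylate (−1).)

-3

The side chains ionized at physiological pH are Lys/Arg (+1) and Asp/Glu (−1); with His treated as neutral, nothing else contributes.
Positive (K, R): R17 → +1.
Negative (D, E): E9, D15, D19, E22 → −4.
The N-terminus (+1) and C-terminus (−1) cancel.
Net charge = (+1) + (−4) = −3.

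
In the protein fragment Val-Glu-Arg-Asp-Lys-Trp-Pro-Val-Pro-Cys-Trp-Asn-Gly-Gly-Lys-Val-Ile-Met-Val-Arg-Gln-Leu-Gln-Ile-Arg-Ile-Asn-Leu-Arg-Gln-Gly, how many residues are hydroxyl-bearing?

The –OH-bearing residues are Ser, Thr (aliphatic alcohols), and Tyr (phenol).
None of the 31 residues belong to this group.

0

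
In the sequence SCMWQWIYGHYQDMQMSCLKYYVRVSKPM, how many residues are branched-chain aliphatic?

4

V, L, and I make up the branched-chain aliphatic group.
Matching residues: I7, L19, V23, V25.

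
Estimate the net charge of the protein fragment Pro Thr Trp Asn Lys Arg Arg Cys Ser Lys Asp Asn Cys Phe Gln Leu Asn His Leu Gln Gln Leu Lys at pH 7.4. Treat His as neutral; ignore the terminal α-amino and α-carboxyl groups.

+4

The side chains ionized at physiological pH are Lys/Arg (+1) and Asp/Glu (−1); with His treated as neutral, nothing else contributes.
Positive (K, R): Lys5, Arg6, Arg7, Lys10, Lys23 → +5.
Negative (D, E): Asp11 → −1.
Net charge = (+5) + (−1) = +4.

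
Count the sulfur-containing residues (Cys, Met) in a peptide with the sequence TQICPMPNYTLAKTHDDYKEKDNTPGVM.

3

Matching residues: C4, M6, M28.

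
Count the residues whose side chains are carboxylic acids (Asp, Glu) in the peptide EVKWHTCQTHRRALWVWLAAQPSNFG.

Matching residues: E1.

1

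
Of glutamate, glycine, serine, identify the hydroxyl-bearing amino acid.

The –OH-bearing residues are Ser, Thr (aliphatic alcohols), and Tyr (phenol).
Of the listed options, only serine belongs to this group.

serine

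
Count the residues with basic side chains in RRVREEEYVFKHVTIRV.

K, R, and H are the three residues with basic side chains (ε-amine, guanidinium, and imidazole respectively).
Matching residues: R1, R2, R4, K11, H12, R16.

6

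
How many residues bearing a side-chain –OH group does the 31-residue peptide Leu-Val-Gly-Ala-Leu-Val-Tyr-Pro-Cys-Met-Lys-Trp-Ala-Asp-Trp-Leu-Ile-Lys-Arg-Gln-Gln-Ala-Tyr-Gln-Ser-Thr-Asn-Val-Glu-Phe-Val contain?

The –OH-bearing residues are Ser, Thr (aliphatic alcohols), and Tyr (phenol).
Matching residues: Tyr7, Tyr23, Ser25, Thr26.

4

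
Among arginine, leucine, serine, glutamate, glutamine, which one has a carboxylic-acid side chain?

Aspartate (D) and glutamate (E) have carboxylic-acid side chains and are the acidic amino acids.
Of the listed options, only glutamate belongs to this group.

glutamate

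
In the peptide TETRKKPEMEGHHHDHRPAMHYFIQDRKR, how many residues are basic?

12

K, R, and H are the three residues with basic side chains (ε-amine, guanidinium, and imidazole respectively).
Matching residues: R4, K5, K6, H12, H13, H14, H16, R17, H21, R27, K28, R29.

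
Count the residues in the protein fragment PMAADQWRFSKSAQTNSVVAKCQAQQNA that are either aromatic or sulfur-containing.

4

Aromatic: F, W, Y. Sulfur-containing: C, M.
Aromatic residues here: W7, F9 (2).
Sulfur-containing residues here: M2, C22 (2).
The two groups share no amino acid, so total = 2 + 2 = 4.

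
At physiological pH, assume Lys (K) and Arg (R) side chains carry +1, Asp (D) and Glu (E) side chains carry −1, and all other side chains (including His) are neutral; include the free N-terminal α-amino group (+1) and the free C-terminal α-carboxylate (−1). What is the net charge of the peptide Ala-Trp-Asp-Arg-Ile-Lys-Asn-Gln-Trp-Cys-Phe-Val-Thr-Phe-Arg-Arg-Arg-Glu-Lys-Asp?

Positive (K, R): Arg4, Lys6, Arg15, Arg16, Arg17, Lys19 → +6.
Negative (D, E): Asp3, Glu18, Asp20 → −3.
The N-terminus (+1) and C-terminus (−1) cancel.
Net charge = (+6) + (−3) = +3.

+3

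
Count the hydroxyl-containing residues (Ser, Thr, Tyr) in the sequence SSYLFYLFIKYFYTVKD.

7

Matching residues: S1, S2, Y3, Y6, Y11, Y13, T14.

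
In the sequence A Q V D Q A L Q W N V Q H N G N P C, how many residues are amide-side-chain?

7

Asparagine (N) and glutamine (Q) have uncharged amide side chains.
Matching residues: Q2, Q5, Q8, N10, Q12, N14, N16.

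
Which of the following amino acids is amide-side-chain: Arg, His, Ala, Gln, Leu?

Gln

Only N (asparagine) and Q (glutamine) carry a side-chain carboxamide.
Of the listed options, only Gln belongs to this group.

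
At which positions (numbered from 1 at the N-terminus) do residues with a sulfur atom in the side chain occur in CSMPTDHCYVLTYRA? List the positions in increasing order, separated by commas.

Only Cys (C) and Met (M) have a sulfur atom in the side chain.
Matching residues: C1, M3, C8.

1, 3, 8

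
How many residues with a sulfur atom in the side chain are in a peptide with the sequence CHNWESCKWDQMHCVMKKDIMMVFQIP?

The sulfur-bearing residues are cysteine (–SH) and methionine (–S–CH₃).
Matching residues: C1, C7, M12, C14, M16, M21, M22.

7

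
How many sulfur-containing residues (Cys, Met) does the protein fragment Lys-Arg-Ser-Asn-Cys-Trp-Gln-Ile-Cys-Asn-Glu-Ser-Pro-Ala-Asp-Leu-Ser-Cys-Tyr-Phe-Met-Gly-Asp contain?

4

Matching residues: Cys5, Cys9, Cys18, Met21.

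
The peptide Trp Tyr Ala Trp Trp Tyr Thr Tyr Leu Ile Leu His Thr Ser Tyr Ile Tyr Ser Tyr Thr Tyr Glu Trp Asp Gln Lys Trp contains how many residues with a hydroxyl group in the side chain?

12

The –OH-bearing residues are Ser, Thr (aliphatic alcohols), and Tyr (phenol).
Matching residues: Tyr2, Tyr6, Thr7, Tyr8, Thr13, Ser14, Tyr15, Tyr17, Ser18, Tyr19, Thr20, Tyr21.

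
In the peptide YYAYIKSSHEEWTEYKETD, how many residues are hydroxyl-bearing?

S, T, and Y are the three residues with a side-chain hydroxyl.
Matching residues: Y1, Y2, Y4, S7, S8, T13, Y15, T18.

8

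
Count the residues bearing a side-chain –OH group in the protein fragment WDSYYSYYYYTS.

10

S, T, and Y are the three residues with a side-chain hydroxyl.
Matching residues: S3, Y4, Y5, S6, Y7, Y8, Y9, Y10, T11, S12.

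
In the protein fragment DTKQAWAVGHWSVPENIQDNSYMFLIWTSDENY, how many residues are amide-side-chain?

Only N (asparagine) and Q (glutamine) carry a side-chain carboxamide.
Matching residues: Q4, N16, Q18, N20, N32.

5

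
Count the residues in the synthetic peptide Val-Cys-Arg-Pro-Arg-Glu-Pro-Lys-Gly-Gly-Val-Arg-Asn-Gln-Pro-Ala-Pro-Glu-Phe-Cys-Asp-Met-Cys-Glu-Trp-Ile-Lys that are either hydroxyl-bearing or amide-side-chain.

2

Hydroxyl-bearing: S, T, Y. Amide-side-chain: N, Q.
Hydroxyl-bearing residues here: none (0).
Amide-side-chain residues here: Asn13, Gln14 (2).
The two groups share no amino acid, so total = 0 + 2 = 2.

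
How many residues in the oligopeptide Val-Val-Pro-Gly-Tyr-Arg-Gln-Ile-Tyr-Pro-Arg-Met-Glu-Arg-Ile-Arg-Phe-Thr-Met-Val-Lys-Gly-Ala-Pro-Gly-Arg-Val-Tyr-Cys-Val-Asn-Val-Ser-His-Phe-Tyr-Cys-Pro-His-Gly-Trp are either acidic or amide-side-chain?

3

Acidic: D, E. Amide-side-chain: N, Q.
Acidic residues here: Glu13 (1).
Amide-side-chain residues here: Gln7, Asn31 (2).
The two groups share no amino acid, so total = 1 + 2 = 3.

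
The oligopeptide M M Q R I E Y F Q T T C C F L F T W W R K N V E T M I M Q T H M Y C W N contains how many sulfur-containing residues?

Only Cys (C) and Met (M) have a sulfur atom in the side chain.
Matching residues: M1, M2, C12, C13, M26, M28, M32, C34.

8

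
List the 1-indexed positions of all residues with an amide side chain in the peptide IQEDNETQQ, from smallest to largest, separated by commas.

2, 5, 8, 9

The amide-side-chain residues are Asn (N) and Gln (Q).
Matching residues: Q2, N5, Q8, Q9.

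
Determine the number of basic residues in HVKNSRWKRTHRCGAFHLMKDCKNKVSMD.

11

K, R, and H are the three residues with basic side chains (ε-amine, guanidinium, and imidazole respectively).
Matching residues: H1, K3, R6, K8, R9, H11, R12, H17, K20, K23, K25.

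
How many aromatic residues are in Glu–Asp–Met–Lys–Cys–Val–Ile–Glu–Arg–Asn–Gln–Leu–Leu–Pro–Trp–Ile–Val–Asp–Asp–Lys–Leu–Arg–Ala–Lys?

F, W, and Y each carry an aromatic ring on the side chain.
Matching residues: Trp15.

1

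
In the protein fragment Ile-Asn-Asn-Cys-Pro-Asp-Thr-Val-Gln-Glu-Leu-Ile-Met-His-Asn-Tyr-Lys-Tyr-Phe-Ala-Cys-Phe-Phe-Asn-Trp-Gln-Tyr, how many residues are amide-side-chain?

Only N (asparagine) and Q (glutamine) carry a side-chain carboxamide.
Matching residues: Asn2, Asn3, Gln9, Asn15, Asn24, Gln26.

6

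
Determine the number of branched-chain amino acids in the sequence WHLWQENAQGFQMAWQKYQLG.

The BCAAs are Val, Leu, and Ile — aliphatic side chains with a branch point.
Matching residues: L3, L20.

2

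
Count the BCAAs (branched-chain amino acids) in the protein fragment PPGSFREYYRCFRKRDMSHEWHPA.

0

V, L, and I make up the branched-chain aliphatic group.
None of the 24 residues belong to this group.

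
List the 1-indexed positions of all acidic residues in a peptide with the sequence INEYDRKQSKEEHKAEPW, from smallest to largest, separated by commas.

Aspartate (D) and glutamate (E) have carboxylic-acid side chains and are the acidic amino acids.
Matching residues: E3, D5, E11, E12, E16.

3, 5, 11, 12, 16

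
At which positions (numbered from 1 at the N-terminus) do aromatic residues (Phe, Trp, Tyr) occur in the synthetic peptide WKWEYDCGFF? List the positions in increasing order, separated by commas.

1, 3, 5, 9, 10

Matching residues: W1, W3, Y5, F9, F10.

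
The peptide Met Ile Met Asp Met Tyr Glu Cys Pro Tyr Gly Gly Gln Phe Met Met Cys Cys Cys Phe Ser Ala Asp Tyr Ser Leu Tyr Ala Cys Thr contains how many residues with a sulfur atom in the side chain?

Only Cys (C) and Met (M) have a sulfur atom in the side chain.
Matching residues: Met1, Met3, Met5, Cys8, Met15, Met16, Cys17, Cys18, Cys19, Cys29.

10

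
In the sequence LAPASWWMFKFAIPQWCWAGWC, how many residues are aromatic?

7

F, W, and Y each carry an aromatic ring on the side chain.
Matching residues: W6, W7, F9, F11, W16, W18, W21.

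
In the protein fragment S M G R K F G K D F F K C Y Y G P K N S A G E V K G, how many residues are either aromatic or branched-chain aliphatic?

Aromatic: F, W, Y. Branched-chain aliphatic: I, L, V.
Aromatic residues here: F6, F10, F11, Y14, Y15 (5).
Branched-chain aliphatic residues here: V24 (1).
The two groups share no amino acid, so total = 5 + 1 = 6.

6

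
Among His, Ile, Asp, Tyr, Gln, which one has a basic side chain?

His

Lysine (K), arginine (R), and histidine (H) have basic, nitrogen-containing side chains.
Of the listed options, only His belongs to this group.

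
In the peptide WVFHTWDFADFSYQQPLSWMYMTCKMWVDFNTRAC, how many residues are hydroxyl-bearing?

S, T, and Y are the three residues with a side-chain hydroxyl.
Matching residues: T5, S12, Y13, S18, Y21, T23, T32.

7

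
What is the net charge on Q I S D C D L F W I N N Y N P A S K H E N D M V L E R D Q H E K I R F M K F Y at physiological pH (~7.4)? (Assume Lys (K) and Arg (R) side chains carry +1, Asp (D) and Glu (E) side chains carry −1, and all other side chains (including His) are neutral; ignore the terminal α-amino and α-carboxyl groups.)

Positive (K, R): K18, R27, K32, R34, K37 → +5.
Negative (D, E): D4, D6, E20, D22, E26, D28, E31 → −7.
Net charge = (+5) + (−7) = −2.

-2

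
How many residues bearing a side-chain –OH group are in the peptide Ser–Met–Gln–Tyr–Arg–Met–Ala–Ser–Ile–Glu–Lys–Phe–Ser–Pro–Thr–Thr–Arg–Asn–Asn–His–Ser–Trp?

7

The –OH-bearing residues are Ser, Thr (aliphatic alcohols), and Tyr (phenol).
Matching residues: Ser1, Tyr4, Ser8, Ser13, Thr15, Thr16, Ser21.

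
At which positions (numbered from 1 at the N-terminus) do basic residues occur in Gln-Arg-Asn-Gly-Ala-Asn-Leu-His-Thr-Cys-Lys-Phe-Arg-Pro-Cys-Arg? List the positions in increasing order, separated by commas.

2, 8, 11, 13, 16

The basic amino acids are Lys (K), Arg (R), and His (H).
Matching residues: Arg2, His8, Lys11, Arg13, Arg16.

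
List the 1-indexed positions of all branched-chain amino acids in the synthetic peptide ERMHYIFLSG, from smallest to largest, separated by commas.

6, 8

Valine (V), leucine (L), and isoleucine (I) are the branched-chain amino acids.
Matching residues: I6, L8.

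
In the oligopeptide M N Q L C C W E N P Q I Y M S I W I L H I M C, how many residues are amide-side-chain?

4

Asparagine (N) and glutamine (Q) have uncharged amide side chains.
Matching residues: N2, Q3, N9, Q11.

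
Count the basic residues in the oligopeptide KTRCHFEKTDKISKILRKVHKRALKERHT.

K, R, and H are the three residues with basic side chains (ε-amine, guanidinium, and imidazole respectively).
Matching residues: K1, R3, H5, K8, K11, K14, R17, K18, H20, K21, R22, K25, R27, H28.

14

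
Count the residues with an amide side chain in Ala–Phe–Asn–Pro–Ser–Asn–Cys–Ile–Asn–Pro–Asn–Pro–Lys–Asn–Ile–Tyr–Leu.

5

Only N (asparagine) and Q (glutamine) carry a side-chain carboxamide.
Matching residues: Asn3, Asn6, Asn9, Asn11, Asn14.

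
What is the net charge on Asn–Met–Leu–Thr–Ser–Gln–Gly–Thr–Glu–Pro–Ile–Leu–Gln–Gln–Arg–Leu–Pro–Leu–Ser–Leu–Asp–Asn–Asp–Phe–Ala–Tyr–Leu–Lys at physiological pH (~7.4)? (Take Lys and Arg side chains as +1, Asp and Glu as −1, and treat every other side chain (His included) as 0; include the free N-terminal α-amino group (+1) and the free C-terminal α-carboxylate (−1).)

-1

Positive (K, R): Arg15, Lys28 → +2.
Negative (D, E): Glu9, Asp21, Asp23 → −3.
The N-terminus (+1) and C-terminus (−1) cancel.
Net charge = (+2) + (−3) = −1.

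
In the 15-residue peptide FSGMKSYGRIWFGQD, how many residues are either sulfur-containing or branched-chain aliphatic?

Sulfur-containing: C, M. Branched-chain aliphatic: I, L, V.
Sulfur-containing residues here: M4 (1).
Branched-chain aliphatic residues here: I10 (1).
The two groups share no amino acid, so total = 1 + 1 = 2.

2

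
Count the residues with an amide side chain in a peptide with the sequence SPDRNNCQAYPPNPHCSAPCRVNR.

5

The amide-side-chain residues are Asn (N) and Gln (Q).
Matching residues: N5, N6, Q8, N13, N23.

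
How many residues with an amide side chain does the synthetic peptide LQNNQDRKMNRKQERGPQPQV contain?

8

Only N (asparagine) and Q (glutamine) carry a side-chain carboxamide.
Matching residues: Q2, N3, N4, Q5, N10, Q13, Q18, Q20.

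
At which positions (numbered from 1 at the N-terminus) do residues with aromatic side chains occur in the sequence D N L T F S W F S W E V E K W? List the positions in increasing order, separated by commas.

Phenylalanine (F), tryptophan (W), and tyrosine (Y) have aromatic ring side chains.
Matching residues: F5, W7, F8, W10, W15.

5, 7, 8, 10, 15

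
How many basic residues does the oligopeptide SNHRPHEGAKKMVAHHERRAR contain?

10

K, R, and H are the three residues with basic side chains (ε-amine, guanidinium, and imidazole respectively).
Matching residues: H3, R4, H6, K10, K11, H15, H16, R18, R19, R21.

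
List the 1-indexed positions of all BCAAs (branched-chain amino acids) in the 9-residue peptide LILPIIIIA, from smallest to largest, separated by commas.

1, 2, 3, 5, 6, 7, 8

Valine (V), leucine (L), and isoleucine (I) are the branched-chain amino acids.
Matching residues: L1, I2, L3, I5, I6, I7, I8.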